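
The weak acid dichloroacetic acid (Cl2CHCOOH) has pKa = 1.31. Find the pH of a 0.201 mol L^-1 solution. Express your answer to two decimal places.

pH = 1.11

Cl2CHCOOH ⇌ Cl2CHCOO- + H+
Ka = 10^(−1.31) = 4.90 × 10^-2
Ka = x²/(0.201 − x) = 4.90 × 10^-2
x is not negligible relative to C₀; solve x² + 0.049·x − 0.00985 = 0.
x = [−0.049 + √(0.049² + 0.0394)]/2 = 7.77 × 10^-2 M
pH = −log[H+] = −log(7.77 × 10^-2) = 1.11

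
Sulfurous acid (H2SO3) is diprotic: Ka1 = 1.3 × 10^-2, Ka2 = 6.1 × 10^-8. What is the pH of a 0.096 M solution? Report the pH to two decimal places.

pH = 1.53

Ka1 ≫ Ka2, so treat the first dissociation as the only significant source of H+.
Ka1 = x²/(0.096 − x) = 1.3 × 10^-2
Solving the quadratic: x = (−Ka1 + √(Ka1² + 4·Ka1·C₀))/2 = 2.94 × 10^-2 M
pH = −log(2.94 × 10^-2) = 1.53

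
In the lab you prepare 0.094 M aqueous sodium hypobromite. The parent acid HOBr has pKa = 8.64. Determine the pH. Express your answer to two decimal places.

pH = 10.81

OBr- is the conjugate base of the weak acid HOBr.
Ka = 10^(−8.64) = 2.29 × 10^-9
Kb = Kw/Ka = 1.0×10^-14 / 2.29 × 10^-9 = 4.37 × 10^-6
Let x = [OH-] at equilibrium. Kb = x²/(0.094 − x).
Assume x ≪ 0.094: x ≈ √(4.37 × 10^-6 × 0.094) = 6.41 × 10^-4 M
pOH = −log(6.41 × 10^-4) = 3.19; pH = 14.00 − 3.19 = 10.81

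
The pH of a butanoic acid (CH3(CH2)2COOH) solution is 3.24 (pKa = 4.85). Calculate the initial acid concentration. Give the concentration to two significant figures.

[H+] = 10^(-3.24) = 5.75 × 10^-4 M = x
Ka = 10^(−4.85) = 1.41 × 10^-5
Ka = x²/(C₀ − x) ⇒ C₀ = x + x²/Ka
C₀ = 5.75 × 10^-4 + (5.75 × 10^-4)²/(1.41 × 10^-5) = 2.40 × 10^-2 M

C₀ = 2.4 × 10^-2 M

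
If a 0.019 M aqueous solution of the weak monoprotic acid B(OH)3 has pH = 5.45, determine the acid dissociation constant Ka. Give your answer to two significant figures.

[H+] = 10^(-5.45) = 3.55 × 10^-6 M
At equilibrium [HA] = 0.019 − 3.55 × 10^-6 = 1.90 × 10^-2 M
Ka = [H+][A-]/[HA] = (3.55 × 10^-6)² / 1.90 × 10^-2 = 6.6 × 10^-10

Ka = 6.6 × 10^-10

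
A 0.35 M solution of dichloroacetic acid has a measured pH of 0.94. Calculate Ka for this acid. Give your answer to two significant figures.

Ka = 5.6 × 10^-2

[H+] = 10^(-0.94) = 1.15 × 10^-1 M
At equilibrium [HA] = 0.35 − 1.15 × 10^-1 = 2.35 × 10^-1 M
Ka = [H+][A-]/[HA] = (1.15 × 10^-1)² / 2.35 × 10^-1 = 5.6 × 10^-2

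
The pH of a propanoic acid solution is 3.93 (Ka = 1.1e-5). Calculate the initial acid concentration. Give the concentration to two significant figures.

[H+] = 10^(-3.93) = 1.17 × 10^-4 M = x
Ka = x²/(C₀ − x) ⇒ C₀ = x + x²/Ka
C₀ = 1.17 × 10^-4 + (1.17 × 10^-4)²/(1.1 × 10^-5) = 1.36 × 10^-3 M

C₀ = 1.4 × 10^-3 M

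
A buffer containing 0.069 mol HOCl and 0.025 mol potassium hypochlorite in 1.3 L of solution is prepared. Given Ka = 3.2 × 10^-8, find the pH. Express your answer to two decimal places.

pKa = −log(3.2 × 10^-8) = 7.495
Henderson–Hasselbalch: pH = pKa + log([OCl-]/[HOCl]) = 7.495 + log(0.025/0.069)
pH = 7.495 + (-0.441) = 7.05

pH = 7.05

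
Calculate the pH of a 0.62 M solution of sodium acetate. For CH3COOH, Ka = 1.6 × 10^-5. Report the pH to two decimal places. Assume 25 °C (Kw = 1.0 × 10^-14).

CH3COO- is the conjugate base of the weak acid CH3COOH.
Kb = Kw/Ka = 1.0×10^-14 / 1.6 × 10^-5 = 6.25 × 10^-10
From the ICE table, Kb = x²/(0.62 − x) = 6.25 × 10^-10.
Assume x ≪ 0.62: x ≈ √(6.25 × 10^-10 × 0.62) = 1.97 × 10^-5 M
Check: 0.0032% ionized — well under 5%, approximation valid.
pOH = −log(1.97 × 10^-5) = 4.71; pH = 14.00 − 4.71 = 9.29

pH = 9.29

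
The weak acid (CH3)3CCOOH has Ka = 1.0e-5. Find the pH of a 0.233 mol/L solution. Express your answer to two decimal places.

(CH3)3CCOOH ⇌ (CH3)3CCOO- + H+
From the ICE table, Ka = [H+]²/(0.233 − [H+]) = 1.0 × 10^-5.
Since Ka ≪ C₀, [H+] ≈ √(Ka·C₀) = 1.53 × 10^-3 M.
([H+]/C₀ = 0.66% < 5%, so the approximation holds.)
pH = −log[H+] = −log(1.53 × 10^-3) = 2.82

pH = 2.82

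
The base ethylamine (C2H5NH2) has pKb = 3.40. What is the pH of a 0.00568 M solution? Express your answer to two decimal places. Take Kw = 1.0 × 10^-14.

pH = 11.12

C2H5NH2 + H2O ⇌ C2H5NH3+ + OH-
Kb = 10^(−3.40) = 3.98 × 10^-4
Kb = [OH-]²/(0.00568 − [OH-]) = 3.98 × 10^-4
[OH-] is not negligible relative to C₀; solve [OH-]² + 0.000398·[OH-] − 2.26e-06 = 0.
[OH-] = [−0.000398 + √(0.000398² + 9.04e-06)]/2 = 1.32 × 10^-3 M
pOH = −log(1.32 × 10^-3) = 2.88; pH = 14.00 − 2.88 = 11.12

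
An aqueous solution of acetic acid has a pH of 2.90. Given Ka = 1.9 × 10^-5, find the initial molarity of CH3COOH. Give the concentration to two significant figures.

[H+] = 10^(-2.90) = 1.26 × 10^-3 M = x
Ka = x²/(C₀ − x) ⇒ C₀ = x + x²/Ka
C₀ = 1.26 × 10^-3 + (1.26 × 10^-3)²/(1.9 × 10^-5) = 8.48 × 10^-2 M

C₀ = 8.5 × 10^-2 M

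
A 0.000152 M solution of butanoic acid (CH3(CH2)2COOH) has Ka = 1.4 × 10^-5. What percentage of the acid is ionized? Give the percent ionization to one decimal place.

26.1%

CH3(CH2)2COOH ⇌ CH3(CH2)2COO- + H+; let x = [H+] at equilibrium.
Solve x² + 1.4e-05x − 2.13e-09 = 0 → x = 3.97 × 10^-5 M
% ionization = x/C₀ × 100% = 3.97 × 10^-5/0.000152 × 100% = 26.1%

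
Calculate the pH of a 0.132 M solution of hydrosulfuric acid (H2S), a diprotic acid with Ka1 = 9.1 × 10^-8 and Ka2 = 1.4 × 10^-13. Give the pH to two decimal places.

Since Ka1 ≫ Ka2, the first ionization dominates [H+].
Ka1 = x²/(0.132 − x) = 9.1 × 10^-8
x ≈ √(9.1 × 10^-8 × 0.132) = 1.10 × 10^-4 M
pH = −log(1.10 × 10^-4) = 3.96

pH = 3.96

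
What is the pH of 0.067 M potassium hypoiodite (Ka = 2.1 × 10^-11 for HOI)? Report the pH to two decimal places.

pH = 11.73

OI- is the conjugate base of the weak acid HOI.
Kb = Kw/Ka = 1.0×10^-14 / 2.1 × 10^-11 = 4.76 × 10^-4
Kb = [OH-]²/(0.067 − [OH-]) = 4.76 × 10^-4
The 5% rule fails; solving [OH-]² + Kb·[OH-] − Kb·C₀ = 0 exactly:
[OH-] = [−0.000476 + √(0.000476² + 0.000128)]/2 = 5.41 × 10^-3 M
pOH = −log(5.41 × 10^-3) = 2.27; pH = 14.00 − 2.27 = 11.73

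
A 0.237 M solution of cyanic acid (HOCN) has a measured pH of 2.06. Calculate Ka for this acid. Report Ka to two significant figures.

[H+] = 10^(-2.06) = 8.71 × 10^-3 M
At equilibrium [HA] = 0.237 − 8.71 × 10^-3 = 2.28 × 10^-1 M
Ka = [H+][A-]/[HA] = (8.71 × 10^-3)² / 2.28 × 10^-1 = 3.3 × 10^-4

Ka = 3.3 × 10^-4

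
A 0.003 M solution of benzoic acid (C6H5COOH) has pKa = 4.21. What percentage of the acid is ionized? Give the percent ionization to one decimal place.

C6H5COOH ⇌ C6H5COO- + H+; let x = [H+] at equilibrium.
Ka = 10^(−4.21) = 6.17 × 10^-5
Solve x² + 6.17e-05x − 1.85e-07 = 0 → x = 4.00 × 10^-4 M
% ionization = x/C₀ × 100% = 4.00 × 10^-4/0.003 × 100% = 13.3%

13.3%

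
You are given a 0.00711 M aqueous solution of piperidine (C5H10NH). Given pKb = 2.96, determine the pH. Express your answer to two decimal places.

C5H10NH + H2O ⇌ C5H10NH2+ + OH-
Kb = 10^(−2.96) = 1.10 × 10^-3
From the ICE table, Kb = [OH-]²/(0.00711 − [OH-]) = 1.10 × 10^-3.
The 5% rule fails; solving [OH-]² + Kb·[OH-] − Kb·C₀ = 0 exactly:
[OH-] = (−Kb + √(Kb² + 4·Kb·C₀))/2 = 2.30 × 10^-3 M
pOH = −log(2.30 × 10^-3) = 2.64; pH = 14.00 − 2.64 = 11.36

pH = 11.36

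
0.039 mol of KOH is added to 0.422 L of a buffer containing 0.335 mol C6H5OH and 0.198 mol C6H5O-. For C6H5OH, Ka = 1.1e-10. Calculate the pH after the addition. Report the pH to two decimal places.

After neutralization: n(C6H5OH) = 0.296 mol, n(C6H5O-) = 0.237 mol.
pKa = −log(1.1 × 10^-10) = 9.959
pH = pKa + log([A⁻]/[HA]) = 9.959 + log(0.237/0.296) = 9.959 -0.097

pH = 9.86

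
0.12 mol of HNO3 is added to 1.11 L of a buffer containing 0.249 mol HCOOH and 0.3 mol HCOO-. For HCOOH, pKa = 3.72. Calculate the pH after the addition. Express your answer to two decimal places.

Added H+ converts HCOO- to HCOOH: HCOOH → 0.369 mol, HCOO- → 0.18 mol.
pH = pKa + log(n_HCOO-/n_HCOOH) = 3.72 + log(0.18/0.369) = 3.72 + (-0.312)

pH = 3.41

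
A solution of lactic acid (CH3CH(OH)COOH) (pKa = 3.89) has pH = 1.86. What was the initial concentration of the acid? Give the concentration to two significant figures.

C₀ = 1.5 M

[H+] = 10^(-1.86) = 1.38 × 10^-2 M = x
Ka = 10^(−3.89) = 1.29 × 10^-4
Ka = x²/(C₀ − x) ⇒ C₀ = x + x²/Ka
C₀ = 1.38 × 10^-2 + (1.38 × 10^-2)²/(1.29 × 10^-4) = 1.49 M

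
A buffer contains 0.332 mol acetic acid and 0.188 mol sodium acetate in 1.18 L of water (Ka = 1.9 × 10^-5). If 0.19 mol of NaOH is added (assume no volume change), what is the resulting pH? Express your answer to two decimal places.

After neutralization: n(CH3COOH) = 0.142 mol, n(CH3COO-) = 0.378 mol.
pKa = −log(1.9 × 10^-5) = 4.721
pH = pKa + log(n_CH3COO-/n_CH3COOH) = 4.721 + log(0.378/0.142) = 4.721 + (+0.425)

pH = 5.15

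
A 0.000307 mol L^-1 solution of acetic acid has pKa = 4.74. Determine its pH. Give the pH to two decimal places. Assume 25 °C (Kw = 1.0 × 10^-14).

CH3COOH ⇌ CH3COO- + H+
Ka = 10^(−4.74) = 1.82 × 10^-5
From the ICE table, Ka = [H+]²/(0.000307 − [H+]) = 1.82 × 10^-5.
Here C₀/Ka ≈ 16.9, so the small-[H+] approximation fails. Use the quadratic:
[H+] = (−Ka + √(Ka² + 4·Ka·C₀))/2 = 6.62 × 10^-5 M
pH = −log(6.62 × 10^-5) = 4.18

pH = 4.18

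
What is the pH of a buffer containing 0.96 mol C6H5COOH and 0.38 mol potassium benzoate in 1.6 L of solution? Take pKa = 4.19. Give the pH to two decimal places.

Using pH = pKa + log([base]/[acid]) with [base]/[acid] = 0.38/0.96:
pH = 4.19 + (-0.402) = 3.79

pH = 3.79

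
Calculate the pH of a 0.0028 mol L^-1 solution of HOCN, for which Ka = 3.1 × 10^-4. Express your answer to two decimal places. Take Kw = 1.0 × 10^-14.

HOCN ⇌ OCN- + H+
From the ICE table, Ka = x²/(0.0028 − x) = 3.1 × 10^-4.
The 5% rule fails; solving x² + Ka·x − Ka·C₀ = 0 exactly:
x = [−0.00031 + √(0.00031² + 3.47e-06)]/2 = 7.89 × 10^-4 M
pH = −log[H+] = −log(7.89 × 10^-4) = 3.10

pH = 3.10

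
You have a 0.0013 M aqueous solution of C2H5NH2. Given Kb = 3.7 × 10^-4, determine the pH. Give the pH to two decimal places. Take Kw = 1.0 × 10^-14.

C2H5NH2 + H2O ⇌ C2H5NH3+ + OH-
From the ICE table, Kb = [OH-]²/(0.0013 − [OH-]) = 3.7 × 10^-4.
Here C₀/Kb ≈ 3.51, so the small-[OH-] approximation fails. Use the quadratic:
[OH-] = [−0.00037 + √(0.00037² + 1.92e-06)]/2 = 5.33 × 10^-4 M
pOH = 3.27, so pH = 14.00 − pOH = 10.73

pH = 10.73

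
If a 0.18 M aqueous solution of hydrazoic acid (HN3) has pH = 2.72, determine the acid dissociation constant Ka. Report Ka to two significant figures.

Ka = 2.0 × 10^-5

[H+] = 10^(-2.72) = 1.91 × 10^-3 M
At equilibrium [HA] = 0.18 − 1.91 × 10^-3 = 1.78 × 10^-1 M
Ka = [H+][A-]/[HA] = (1.91 × 10^-3)² / 1.78 × 10^-1 = 2.0 × 10^-5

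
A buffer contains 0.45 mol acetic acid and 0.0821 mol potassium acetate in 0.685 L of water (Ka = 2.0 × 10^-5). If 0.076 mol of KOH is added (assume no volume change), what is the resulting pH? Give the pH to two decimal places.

pH = 4.33

After neutralization: n(CH3COOH) = 0.374 mol, n(CH3COO-) = 0.158 mol.
pKa = −log(2.0 × 10^-5) = 4.699
pH = pKa + log(n_CH3COO-/n_CH3COOH) = 4.699 + log(0.158/0.374) = 4.699 + (-0.374)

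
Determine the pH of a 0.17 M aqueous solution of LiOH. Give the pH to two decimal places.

LiOH is a strong base; [OH-] = 0.17 M.
pOH = -log(0.17) = 0.77
pH = 14.00 - 0.77 = 13.23

pH = 13.23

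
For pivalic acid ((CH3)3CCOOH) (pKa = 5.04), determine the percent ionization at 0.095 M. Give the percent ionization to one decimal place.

1.0%

(CH3)3CCOOH ⇌ (CH3)3CCOO- + H+; let x = [H+] at equilibrium.
Ka = 10^(−5.04) = 9.12 × 10^-6
x ≈ √(Ka·C₀) = √(9.12 × 10^-6 × 0.095) = 9.31 × 10^-4 M
Fraction ionized = 9.31 × 10^-4 / 0.095 = 0.0098 → 1.0%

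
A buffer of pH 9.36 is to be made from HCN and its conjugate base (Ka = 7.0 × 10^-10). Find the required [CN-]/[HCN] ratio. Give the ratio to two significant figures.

ratio = 1.6

pKa = -log(7.0 × 10^-10) = 9.155
pH = pKa + log(r) ⇒ log(r) = 9.36 − 9.155 = +0.205
r = [CN-]/[HCN] = 10^(+0.205) = 1.6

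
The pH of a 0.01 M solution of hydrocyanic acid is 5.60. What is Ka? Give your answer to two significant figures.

[H+] = 10^(-5.60) = 2.51 × 10^-6 M
At equilibrium [HA] = 0.01 − 2.51 × 10^-6 = 1.00 × 10^-2 M
Ka = [H+][A-]/[HA] = (2.51 × 10^-6)² / 1.00 × 10^-2 = 6.3 × 10^-10

Ka = 6.3 × 10^-10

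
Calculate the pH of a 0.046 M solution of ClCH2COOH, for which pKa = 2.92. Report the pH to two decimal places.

ClCH2COOH ⇌ ClCH2COO- + H+
Ka = 10^(−2.92) = 1.20 × 10^-3
Let x = [H+] at equilibrium. Ka = x²/(0.046 − x).
x is not negligible relative to C₀; solve x² + 0.0012·x − 5.52e-05 = 0.
x = [−0.0012 + √(0.0012² + 0.000221)]/2 = 6.85 × 10^-3 M
pH = −log[H+] = −log(6.85 × 10^-3) = 2.16

pH = 2.16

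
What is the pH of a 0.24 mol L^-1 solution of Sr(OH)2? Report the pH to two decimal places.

Sr(OH)2 is a strong base (each formula unit releases 2 OH-); [OH-] = 0.48 M.
pOH = -log(0.48) = 0.32
pH = 14.00 - 0.32 = 13.68

pH = 13.68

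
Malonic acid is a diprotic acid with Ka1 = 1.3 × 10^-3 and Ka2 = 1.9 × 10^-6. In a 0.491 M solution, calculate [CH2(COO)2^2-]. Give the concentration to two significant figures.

First ionization gives [H+] ≈ [CH2(COOH)COO-] = 2.46 × 10^-2 M.
Second step: Ka2 = [H+][CH2(COO)2^2-]/[CH2(COOH)COO-] ≈ [CH2(COO)2^2-] (since [H+] ≈ [CH2(COOH)COO-]).
So [CH2(COO)2^2-] ≈ Ka2.

1.9 × 10^-6 M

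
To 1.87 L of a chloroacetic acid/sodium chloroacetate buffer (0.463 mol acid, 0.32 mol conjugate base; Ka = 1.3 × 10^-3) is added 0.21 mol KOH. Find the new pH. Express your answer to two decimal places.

pH = 3.21

OH- converts ClCH2COOH to ClCH2COO-: ClCH2COOH → 0.253 mol, ClCH2COO- → 0.53 mol.
pKa = −log(1.3 × 10^-3) = 2.886
Henderson–Hasselbalch with mole ratio 0.53/0.253: pH = 2.886 + (+0.321)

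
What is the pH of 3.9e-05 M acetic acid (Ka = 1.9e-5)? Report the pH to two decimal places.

pH = 4.71

CH3COOH ⇌ CH3COO- + H+
From the ICE table, Ka = x²/(3.9e-05 − x) = 1.9 × 10^-5.
x is not negligible relative to C₀; solve x² + 1.9e-05·x − 7.41e-10 = 0.
x = [−1.9e-05 + √(1.9e-05² + 2.96e-09)]/2 = 1.93 × 10^-5 M
pH = −log(1.93 × 10^-5) = 4.71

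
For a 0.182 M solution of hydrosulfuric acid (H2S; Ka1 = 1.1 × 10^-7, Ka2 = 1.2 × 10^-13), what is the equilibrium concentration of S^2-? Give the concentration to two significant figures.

1.2 × 10^-13 M

First ionization gives [H+] ≈ [HS-] = 1.41 × 10^-4 M.
Second step: Ka2 = [H+][S^2-]/[HS-] ≈ [S^2-] (since [H+] ≈ [HS-]).
So [S^2-] ≈ Ka2.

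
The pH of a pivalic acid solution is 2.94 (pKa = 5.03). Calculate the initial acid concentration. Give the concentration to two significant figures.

C₀ = 1.4 × 10^-1 M

[H+] = 10^(-2.94) = 1.15 × 10^-3 M = x
Ka = 10^(−5.03) = 9.33 × 10^-6
Ka = x²/(C₀ − x) ⇒ C₀ = x + x²/Ka
C₀ = 1.15 × 10^-3 + (1.15 × 10^-3)²/(9.33 × 10^-6) = 1.43 × 10^-1 M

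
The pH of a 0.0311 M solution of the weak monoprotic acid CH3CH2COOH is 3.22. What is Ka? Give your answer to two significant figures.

Ka = 1.2 × 10^-5

[H+] = 10^(-3.22) = 6.03 × 10^-4 M
At equilibrium [HA] = 0.0311 − 6.03 × 10^-4 = 3.05 × 10^-2 M
Ka = [H+][A-]/[HA] = (6.03 × 10^-4)² / 3.05 × 10^-2 = 1.2 × 10^-5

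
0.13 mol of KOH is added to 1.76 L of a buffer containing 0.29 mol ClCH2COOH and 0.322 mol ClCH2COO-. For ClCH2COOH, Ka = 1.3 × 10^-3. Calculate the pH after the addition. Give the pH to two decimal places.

OH- converts ClCH2COOH to ClCH2COO-: ClCH2COOH → 0.16 mol, ClCH2COO- → 0.452 mol.
pKa = −log(1.3 × 10^-3) = 2.886
pH = pKa + log([A⁻]/[HA]) = 2.886 + log(0.452/0.16) = 2.886 +0.451

pH = 3.34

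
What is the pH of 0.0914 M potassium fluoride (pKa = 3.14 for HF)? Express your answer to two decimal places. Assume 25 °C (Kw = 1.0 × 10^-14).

F- is the conjugate base of the weak acid HF.
Ka = 10^(−3.14) = 7.24 × 10^-4
Kb = Kw/Ka = 1.0×10^-14 / 7.24 × 10^-4 = 1.38 × 10^-11
From the ICE table, Kb = [OH-]²/(0.0914 − [OH-]) = 1.38 × 10^-11.
Assume [OH-] ≪ 0.0914: [OH-] ≈ √(1.38 × 10^-11 × 0.0914) = 1.12 × 10^-6 M
pOH = 5.95, so pH = 14.00 − pOH = 8.05

pH = 8.05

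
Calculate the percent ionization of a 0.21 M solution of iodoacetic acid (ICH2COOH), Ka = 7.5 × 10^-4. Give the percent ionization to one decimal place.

ICH2COOH ⇌ ICH2COO- + H+; let x = [H+] at equilibrium.
Ka = x²/(C₀ − x); solving the quadratic gives x = 1.22 × 10^-2 M.
Fraction ionized = 1.22 × 10^-2 / 0.21 = 0.0581 → 5.8%

5.8%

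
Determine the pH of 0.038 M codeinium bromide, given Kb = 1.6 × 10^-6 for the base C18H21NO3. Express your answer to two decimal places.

pH = 4.81

C18H22NO3+ is the conjugate acid of the weak base C18H21NO3.
Ka = Kw/Kb = 1.0×10^-14 / 1.6 × 10^-6 = 6.25 × 10^-9
Ka = [H+]²/(0.038 − [H+]) = 6.25 × 10^-9
Since Ka ≪ C₀, [H+] ≈ √(Ka·C₀) = 1.54 × 10^-5 M.
pH = −log(1.54 × 10^-5) = 4.81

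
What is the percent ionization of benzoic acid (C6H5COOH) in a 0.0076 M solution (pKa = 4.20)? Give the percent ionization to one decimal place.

8.7%

C6H5COOH ⇌ C6H5COO- + H+; let x = [H+] at equilibrium.
Ka = 10^(−4.20) = 6.31 × 10^-5
Solve x² + 6.31e-05x − 4.8e-07 = 0 → x = 6.62 × 10^-4 M
Fraction ionized = 6.62 × 10^-4 / 0.0076 = 0.0871 → 8.7%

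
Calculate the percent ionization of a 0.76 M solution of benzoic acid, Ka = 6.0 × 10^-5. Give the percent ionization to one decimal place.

C6H5COOH ⇌ C6H5COO- + H+; let x = [H+] at equilibrium.
x ≈ √(Ka·C₀) = √(6.0 × 10^-5 × 0.76) = 6.75 × 10^-3 M
% ionization = x/C₀ × 100% = 6.75 × 10^-3/0.76 × 100% = 0.9%

0.9%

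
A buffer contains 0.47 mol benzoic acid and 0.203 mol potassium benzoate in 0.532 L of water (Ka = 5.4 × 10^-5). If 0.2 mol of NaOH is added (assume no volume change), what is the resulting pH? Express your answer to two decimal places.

pH = 4.44

OH- converts C6H5COOH to C6H5COO-: C6H5COOH → 0.27 mol, C6H5COO- → 0.403 mol.
pKa = −log(5.4 × 10^-5) = 4.268
pH = pKa + log(n_C6H5COO-/n_C6H5COOH) = 4.268 + log(0.403/0.27) = 4.268 + (+0.174)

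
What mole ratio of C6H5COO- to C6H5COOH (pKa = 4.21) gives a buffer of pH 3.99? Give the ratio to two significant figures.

pH = pKa + log(r) ⇒ log(r) = 3.99 − 4.21 = -0.22
r = [C6H5COO-]/[C6H5COOH] = 10^(-0.22) = 0.603

ratio = 0.60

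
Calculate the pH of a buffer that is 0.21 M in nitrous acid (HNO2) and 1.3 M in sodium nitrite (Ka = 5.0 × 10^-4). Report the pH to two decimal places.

pKa = −log(5.0 × 10^-4) = 3.301
pH = pKa + log([A⁻]/[HA]) = 3.301 + log(1.3/0.21)
pH = 3.301 + (+0.792) = 4.09

pH = 4.09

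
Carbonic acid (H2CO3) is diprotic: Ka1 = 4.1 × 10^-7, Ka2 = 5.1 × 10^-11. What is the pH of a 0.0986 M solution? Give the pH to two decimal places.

Ka1 ≫ Ka2, so treat the first dissociation as the only significant source of H+.
Ka1 = x²/(0.0986 − x) = 4.1 × 10^-7
x ≈ √(4.1 × 10^-7 × 0.0986) = 2.01 × 10^-4 M
pH = −log(2.01 × 10^-4) = 3.70

pH = 3.70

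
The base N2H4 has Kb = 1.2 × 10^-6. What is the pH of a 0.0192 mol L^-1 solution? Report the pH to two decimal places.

N2H4 + H2O ⇌ N2H5+ + OH-
From the ICE table, Kb = [OH-]²/(0.0192 − [OH-]) = 1.2 × 10^-6.
Neglecting [OH-] in the denominator: [OH-] = √(1.2 × 10^-6 × 0.0192) = 1.52 × 10^-4 M
([OH-]/C₀ = 0.79% < 5%, so the approximation holds.)
pOH = −log(1.52 × 10^-4) = 3.82; pH = 14.00 − 3.82 = 10.18

pH = 10.18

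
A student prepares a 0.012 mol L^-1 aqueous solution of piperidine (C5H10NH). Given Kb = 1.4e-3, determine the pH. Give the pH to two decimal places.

C5H10NH + H2O ⇌ C5H10NH2+ + OH-
From the ICE table, Kb = [OH-]²/(0.012 − [OH-]) = 1.4 × 10^-3.
The 5% rule fails; solving [OH-]² + Kb·[OH-] − Kb·C₀ = 0 exactly:
[OH-] = (−Kb + √(Kb² + 4·Kb·C₀))/2 = 3.46 × 10^-3 M
pOH = 2.46, so pH = 14.00 − pOH = 11.54

pH = 11.54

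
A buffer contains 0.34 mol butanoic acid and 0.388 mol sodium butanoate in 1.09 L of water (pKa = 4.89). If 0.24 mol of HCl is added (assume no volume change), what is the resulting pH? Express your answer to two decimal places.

pH = 4.30

Added H+ converts CH3(CH2)2COO- to CH3(CH2)2COOH: CH3(CH2)2COOH → 0.58 mol, CH3(CH2)2COO- → 0.148 mol.
pH = pKa + log([A⁻]/[HA]) = 4.89 + log(0.148/0.58) = 4.89 -0.593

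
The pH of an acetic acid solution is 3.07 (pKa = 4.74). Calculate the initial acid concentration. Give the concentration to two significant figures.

[H+] = 10^(-3.07) = 8.51 × 10^-4 M = x
Ka = 10^(−4.74) = 1.82 × 10^-5
Ka = x²/(C₀ − x) ⇒ C₀ = x + x²/Ka
C₀ = 8.51 × 10^-4 + (8.51 × 10^-4)²/(1.82 × 10^-5) = 4.06 × 10^-2 M

C₀ = 4.1 × 10^-2 M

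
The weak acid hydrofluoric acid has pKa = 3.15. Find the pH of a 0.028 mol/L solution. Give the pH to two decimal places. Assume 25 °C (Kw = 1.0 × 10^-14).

HF ⇌ F- + H+
Ka = 10^(−3.15) = 7.08 × 10^-4
Ka = [H+]²/(0.028 − [H+]) = 7.08 × 10^-4
[H+] is not negligible relative to C₀; solve [H+]² + 0.000708·[H+] − 1.98e-05 = 0.
[H+] = [−0.000708 + √(0.000708² + 7.93e-05)]/2 = 4.11 × 10^-3 M
pH = −log(4.11 × 10^-3) = 2.39

pH = 2.39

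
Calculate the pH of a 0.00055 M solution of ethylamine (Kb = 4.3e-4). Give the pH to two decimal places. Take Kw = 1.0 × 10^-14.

pH = 10.50

C2H5NH2 + H2O ⇌ C2H5NH3+ + OH-
Kb = x²/(0.00055 − x) = 4.3 × 10^-4
Here C₀/Kb ≈ 1.28, so the small-x approximation fails. Use the quadratic:
x = [−0.00043 + √(0.00043² + 9.46e-07)]/2 = 3.17 × 10^-4 M
pOH = 3.50, so pH = 14.00 − pOH = 10.50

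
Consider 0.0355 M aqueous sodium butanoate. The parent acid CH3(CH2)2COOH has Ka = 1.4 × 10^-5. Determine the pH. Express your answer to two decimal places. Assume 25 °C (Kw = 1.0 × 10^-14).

CH3(CH2)2COO- is the conjugate base of the weak acid CH3(CH2)2COOH.
Kb = Kw/Ka = 1.0×10^-14 / 1.4 × 10^-5 = 7.14 × 10^-10
Kb = [OH-]²/(0.0355 − [OH-]) = 7.14 × 10^-10
Assume [OH-] ≪ 0.0355: [OH-] ≈ √(7.14 × 10^-10 × 0.0355) = 5.03 × 10^-6 M
pOH = 5.30, so pH = 14.00 − pOH = 8.70

pH = 8.70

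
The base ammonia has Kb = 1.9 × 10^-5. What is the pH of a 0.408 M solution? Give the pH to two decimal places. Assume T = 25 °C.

NH3 + H2O ⇌ NH4+ + OH-
From the ICE table, Kb = x²/(0.408 − x) = 1.9 × 10^-5.
Assume x ≪ 0.408: x ≈ √(1.9 × 10^-5 × 0.408) = 2.78 × 10^-3 M
Check: 0.68% ionized — well under 5%, approximation valid.
pOH = 2.56, so pH = 14.00 − pOH = 11.44

pH = 11.44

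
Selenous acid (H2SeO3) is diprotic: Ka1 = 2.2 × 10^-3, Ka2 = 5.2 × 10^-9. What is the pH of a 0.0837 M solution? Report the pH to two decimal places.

Ka1 ≫ Ka2, so treat the first dissociation as the only significant source of H+.
Ka1 = x²/(0.0837 − x) = 2.2 × 10^-3
Solving the quadratic: x = (−Ka1 + √(Ka1² + 4·Ka1·C₀))/2 = 1.25 × 10^-2 M
pH = −log(1.25 × 10^-2) = 1.90

pH = 1.90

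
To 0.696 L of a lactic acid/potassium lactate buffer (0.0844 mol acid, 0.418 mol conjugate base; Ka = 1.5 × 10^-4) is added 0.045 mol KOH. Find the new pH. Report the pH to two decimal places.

OH- converts CH3CH(OH)COOH to CH3CH(OH)COO-: CH3CH(OH)COOH → 0.0394 mol, CH3CH(OH)COO- → 0.463 mol.
pKa = −log(1.5 × 10^-4) = 3.824
pH = pKa + log(n_CH3CH(OH)COO-/n_CH3CH(OH)COOH) = 3.824 + log(0.463/0.0394) = 3.824 + (+1.070)

pH = 4.89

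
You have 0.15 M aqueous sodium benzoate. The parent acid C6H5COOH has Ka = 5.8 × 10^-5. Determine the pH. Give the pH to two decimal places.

C6H5COO- is the conjugate base of the weak acid C6H5COOH.
Kb = Kw/Ka = 1.0×10^-14 / 5.8 × 10^-5 = 1.72 × 10^-10
Kb = [OH-]²/(0.15 − [OH-]) = 1.72 × 10^-10
Since Kb ≪ C₀, [OH-] ≈ √(Kb·C₀) = 5.08 × 10^-6 M.
pOH = −log(5.08 × 10^-6) = 5.29; pH = 14.00 − 5.29 = 8.71

pH = 8.71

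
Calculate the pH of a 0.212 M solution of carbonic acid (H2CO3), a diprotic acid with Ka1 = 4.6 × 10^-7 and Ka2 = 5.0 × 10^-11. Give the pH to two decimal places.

Ka1 ≫ Ka2, so treat the first dissociation as the only significant source of H+.
Ka1 = x²/(0.212 − x) = 4.6 × 10^-7
x ≈ √(4.6 × 10^-7 × 0.212) = 3.12 × 10^-4 M
pH = −log(3.12 × 10^-4) = 3.51

pH = 3.51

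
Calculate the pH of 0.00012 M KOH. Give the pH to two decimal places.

pH = 10.08

KOH is a strong base; [OH-] = 0.00012 M.
pOH = -log(0.00012) = 3.92
pH = 14.00 - 3.92 = 10.08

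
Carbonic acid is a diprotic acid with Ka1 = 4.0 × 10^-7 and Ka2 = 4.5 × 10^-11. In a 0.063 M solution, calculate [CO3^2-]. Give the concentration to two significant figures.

First ionization gives [H+] ≈ [HCO3-] = 1.59 × 10^-4 M.
Second step: Ka2 = [H+][CO3^2-]/[HCO3-] ≈ [CO3^2-] (since [H+] ≈ [HCO3-]).
So [CO3^2-] ≈ Ka2.

4.5 × 10^-11 M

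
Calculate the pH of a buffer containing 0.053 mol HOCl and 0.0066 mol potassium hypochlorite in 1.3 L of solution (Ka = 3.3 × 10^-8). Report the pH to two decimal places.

pKa = −log(3.3 × 10^-8) = 7.481
pH = pKa + log([A⁻]/[HA]) = 7.481 + log(0.0066/0.053)
pH = 7.481 + (-0.905) = 6.58

pH = 6.58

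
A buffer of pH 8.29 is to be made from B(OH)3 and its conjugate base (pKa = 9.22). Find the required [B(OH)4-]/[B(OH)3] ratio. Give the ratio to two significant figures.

ratio = 0.12

pH = pKa + log(r) ⇒ log(r) = 8.29 − 9.22 = -0.93
r = [B(OH)4-]/[B(OH)3] = 10^(-0.93) = 0.117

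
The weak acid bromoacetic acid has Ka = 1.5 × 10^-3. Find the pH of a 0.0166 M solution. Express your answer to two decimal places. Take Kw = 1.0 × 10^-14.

pH = 2.37

BrCH2COOH ⇌ BrCH2COO- + H+
From the ICE table, Ka = [H+]²/(0.0166 − [H+]) = 1.5 × 10^-3.
Here C₀/Ka ≈ 11.1, so the small-[H+] approximation fails. Use the quadratic:
[H+] = [−0.0015 + √(0.0015² + 9.96e-05)]/2 = 4.30 × 10^-3 M
pH = −log[H+] = −log(4.30 × 10^-3) = 2.37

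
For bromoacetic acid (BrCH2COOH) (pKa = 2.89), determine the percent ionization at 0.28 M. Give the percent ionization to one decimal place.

BrCH2COOH ⇌ BrCH2COO- + H+; let x = [H+] at equilibrium.
Ka = 10^(−2.89) = 1.29 × 10^-3
Solve x² + 0.00129x − 0.000361 = 0 → x = 1.84 × 10^-2 M
Fraction ionized = 1.84 × 10^-2 / 0.28 = 0.0657 → 6.6%

6.6%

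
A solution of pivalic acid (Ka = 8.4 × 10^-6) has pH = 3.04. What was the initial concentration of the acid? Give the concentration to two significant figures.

C₀ = 1.0 × 10^-1 M

[H+] = 10^(-3.04) = 9.12 × 10^-4 M = x
Ka = x²/(C₀ − x) ⇒ C₀ = x + x²/Ka
C₀ = 9.12 × 10^-4 + (9.12 × 10^-4)²/(8.4 × 10^-6) = 9.99 × 10^-2 M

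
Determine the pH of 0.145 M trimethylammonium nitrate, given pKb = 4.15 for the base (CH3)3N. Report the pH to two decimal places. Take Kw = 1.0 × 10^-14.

pH = 5.34

(CH3)3NH+ is the conjugate acid of the weak base (CH3)3N.
Kb = 10^(−4.15) = 7.08 × 10^-5
Ka = Kw/Kb = 1.0×10^-14 / 7.08 × 10^-5 = 1.41 × 10^-10
Ka = [H+]²/(0.145 − [H+]) = 1.41 × 10^-10
Neglecting [H+] in the denominator: [H+] = √(1.41 × 10^-10 × 0.145) = 4.52 × 10^-6 M
pH = −log(4.52 × 10^-6) = 5.34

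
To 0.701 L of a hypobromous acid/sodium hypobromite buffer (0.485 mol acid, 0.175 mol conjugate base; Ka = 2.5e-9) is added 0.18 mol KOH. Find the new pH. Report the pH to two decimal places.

OH- converts HOBr to OBr-: HOBr → 0.305 mol, OBr- → 0.355 mol.
pKa = −log(2.5 × 10^-9) = 8.602
pH = pKa + log([A⁻]/[HA]) = 8.602 + log(0.355/0.305) = 8.602 +0.066

pH = 8.67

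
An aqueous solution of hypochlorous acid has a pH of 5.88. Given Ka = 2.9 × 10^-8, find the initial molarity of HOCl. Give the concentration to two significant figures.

C₀ = 6.1 × 10^-5 M

[H+] = 10^(-5.88) = 1.32 × 10^-6 M = x
Ka = x²/(C₀ − x) ⇒ C₀ = x + x²/Ka
C₀ = 1.32 × 10^-6 + (1.32 × 10^-6)²/(2.9 × 10^-8) = 6.14 × 10^-5 M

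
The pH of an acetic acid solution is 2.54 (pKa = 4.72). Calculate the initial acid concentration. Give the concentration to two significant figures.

[H+] = 10^(-2.54) = 2.88 × 10^-3 M = x
Ka = 10^(−4.72) = 1.91 × 10^-5
Ka = x²/(C₀ − x) ⇒ C₀ = x + x²/Ka
C₀ = 2.88 × 10^-3 + (2.88 × 10^-3)²/(1.91 × 10^-5) = 4.37 × 10^-1 M

C₀ = 4.4 × 10^-1 M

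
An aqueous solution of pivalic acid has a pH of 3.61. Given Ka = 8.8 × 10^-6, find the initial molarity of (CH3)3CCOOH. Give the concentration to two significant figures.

[H+] = 10^(-3.61) = 2.45 × 10^-4 M = x
Ka = x²/(C₀ − x) ⇒ C₀ = x + x²/Ka
C₀ = 2.45 × 10^-4 + (2.45 × 10^-4)²/(8.8 × 10^-6) = 7.07 × 10^-3 M

C₀ = 7.1 × 10^-3 M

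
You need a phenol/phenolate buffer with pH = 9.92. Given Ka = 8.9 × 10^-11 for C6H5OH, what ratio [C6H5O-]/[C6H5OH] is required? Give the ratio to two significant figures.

pKa = -log(8.9 × 10^-11) = 10.051
pH = pKa + log(r) ⇒ log(r) = 9.92 − 10.051 = -0.131
r = [C6H5O-]/[C6H5OH] = 10^(-0.131) = 0.74

ratio = 0.74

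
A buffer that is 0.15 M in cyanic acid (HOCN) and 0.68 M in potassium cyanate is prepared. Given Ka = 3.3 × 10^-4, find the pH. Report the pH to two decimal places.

pH = 4.14

pKa = −log(3.3 × 10^-4) = 3.481
pH = pKa + log([A⁻]/[HA]) = 3.481 + log(0.68/0.15)
pH = 3.481 + (+0.656) = 4.14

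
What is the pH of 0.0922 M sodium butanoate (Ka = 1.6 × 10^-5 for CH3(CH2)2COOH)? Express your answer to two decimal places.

pH = 8.88

CH3(CH2)2COO- is the conjugate base of the weak acid CH3(CH2)2COOH.
Kb = Kw/Ka = 1.0×10^-14 / 1.6 × 10^-5 = 6.25 × 10^-10
Kb = x²/(0.0922 − x) = 6.25 × 10^-10
Since Kb ≪ C₀, x ≈ √(Kb·C₀) = 7.59 × 10^-6 M.
(x/C₀ = 0.0082% < 5%, so the approximation holds.)
pOH = −log(7.59 × 10^-6) = 5.12; pH = 14.00 − 5.12 = 8.88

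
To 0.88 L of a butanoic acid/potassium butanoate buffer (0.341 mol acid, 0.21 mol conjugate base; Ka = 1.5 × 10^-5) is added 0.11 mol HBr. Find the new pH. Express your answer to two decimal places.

pH = 4.17

Added H+ converts CH3(CH2)2COO- to CH3(CH2)2COOH: CH3(CH2)2COOH → 0.451 mol, CH3(CH2)2COO- → 0.1 mol.
pKa = −log(1.5 × 10^-5) = 4.824
pH = pKa + log(n_CH3(CH2)2COO-/n_CH3(CH2)2COOH) = 4.824 + log(0.1/0.451) = 4.824 + (-0.654)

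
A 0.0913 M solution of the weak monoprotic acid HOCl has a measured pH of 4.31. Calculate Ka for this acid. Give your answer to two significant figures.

[H+] = 10^(-4.31) = 4.90 × 10^-5 M
At equilibrium [HA] = 0.0913 − 4.90 × 10^-5 = 9.13 × 10^-2 M
Ka = [H+][A-]/[HA] = (4.90 × 10^-5)² / 9.13 × 10^-2 = 2.6 × 10^-8

Ka = 2.6 × 10^-8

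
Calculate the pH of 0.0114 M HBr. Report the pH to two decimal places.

HBr is a strong acid and dissociates completely, so [H+] = 0.0114 M.
pH = -log(0.0114) = 1.94

pH = 1.94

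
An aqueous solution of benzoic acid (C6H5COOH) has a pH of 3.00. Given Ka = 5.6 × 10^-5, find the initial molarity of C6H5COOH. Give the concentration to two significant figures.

[H+] = 10^(-3.00) = 1.00 × 10^-3 M = x
Ka = x²/(C₀ − x) ⇒ C₀ = x + x²/Ka
C₀ = 1.00 × 10^-3 + (1.00 × 10^-3)²/(5.6 × 10^-5) = 1.89 × 10^-2 M

C₀ = 1.9 × 10^-2 M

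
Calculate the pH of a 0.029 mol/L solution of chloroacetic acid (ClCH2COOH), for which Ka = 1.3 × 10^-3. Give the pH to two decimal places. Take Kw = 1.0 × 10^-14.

pH = 2.26

ClCH2COOH ⇌ ClCH2COO- + H+
Ka = x²/(0.029 − x) = 1.3 × 10^-3
Here C₀/Ka ≈ 22.3, so the small-x approximation fails. Use the quadratic:
x = (−Ka + √(Ka² + 4·Ka·C₀))/2 = 5.52 × 10^-3 M
pH = −log(5.52 × 10^-3) = 2.26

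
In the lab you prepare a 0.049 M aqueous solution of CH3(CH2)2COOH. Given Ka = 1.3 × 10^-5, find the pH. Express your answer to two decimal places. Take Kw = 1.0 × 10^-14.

CH3(CH2)2COOH ⇌ CH3(CH2)2COO- + H+
Ka = [H+]²/(0.049 − [H+]) = 1.3 × 10^-5
Assume [H+] ≪ 0.049: [H+] ≈ √(1.3 × 10^-5 × 0.049) = 7.98 × 10^-4 M
pH = −log[H+] = −log(7.98 × 10^-4) = 3.10

pH = 3.10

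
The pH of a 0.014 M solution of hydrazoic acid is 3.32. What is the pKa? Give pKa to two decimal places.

[H+] = 10^(-3.32) = 4.79 × 10^-4 M
At equilibrium [HA] = 0.014 − 4.79 × 10^-4 = 1.35 × 10^-2 M
Ka = [H+][A-]/[HA] = (4.79 × 10^-4)² / 1.35 × 10^-2 = 1.70 × 10^-5
pKa = -log(1.70 × 10^-5) = 4.77

pKa = 4.77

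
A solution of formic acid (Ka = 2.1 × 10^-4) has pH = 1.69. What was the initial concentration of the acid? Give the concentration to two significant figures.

C₀ = 2.0 M

[H+] = 10^(-1.69) = 2.04 × 10^-2 M = x
Ka = x²/(C₀ − x) ⇒ C₀ = x + x²/Ka
C₀ = 2.04 × 10^-2 + (2.04 × 10^-2)²/(2.1 × 10^-4) = 2.00 M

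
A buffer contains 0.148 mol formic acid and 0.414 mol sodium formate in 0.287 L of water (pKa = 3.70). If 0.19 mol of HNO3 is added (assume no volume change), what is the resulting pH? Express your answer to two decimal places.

pH = 3.52

Added H+ converts HCOO- to HCOOH: HCOOH → 0.338 mol, HCOO- → 0.224 mol.
pH = pKa + log(n_HCOO-/n_HCOOH) = 3.70 + log(0.224/0.338) = 3.70 + (-0.179)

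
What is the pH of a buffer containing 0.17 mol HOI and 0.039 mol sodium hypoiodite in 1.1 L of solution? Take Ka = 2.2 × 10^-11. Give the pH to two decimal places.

pH = 10.02

pKa = −log(2.2 × 10^-11) = 10.658
Henderson–Hasselbalch: pH = pKa + log([OI-]/[HOI]) = 10.658 + log(0.039/0.17)
pH = 10.658 + (-0.639) = 10.02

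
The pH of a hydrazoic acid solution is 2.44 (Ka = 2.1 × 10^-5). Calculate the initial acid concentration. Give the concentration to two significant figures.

[H+] = 10^(-2.44) = 3.63 × 10^-3 M = x
Ka = x²/(C₀ − x) ⇒ C₀ = x + x²/Ka
C₀ = 3.63 × 10^-3 + (3.63 × 10^-3)²/(2.1 × 10^-5) = 6.31 × 10^-1 M

C₀ = 6.3 × 10^-1 M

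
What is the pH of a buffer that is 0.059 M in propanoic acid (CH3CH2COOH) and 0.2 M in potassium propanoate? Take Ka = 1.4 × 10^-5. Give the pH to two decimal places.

pH = 5.38

pKa = −log(1.4 × 10^-5) = 4.854
pH = pKa + log([A⁻]/[HA]) = 4.854 + log(0.2/0.059)
pH = 4.854 + (+0.530) = 5.38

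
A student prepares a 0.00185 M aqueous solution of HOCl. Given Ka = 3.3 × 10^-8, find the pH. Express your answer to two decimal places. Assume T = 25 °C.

pH = 5.11

HOCl ⇌ OCl- + H+
From the ICE table, Ka = x²/(0.00185 − x) = 3.3 × 10^-8.
Neglecting x in the denominator: x = √(3.3 × 10^-8 × 0.00185) = 7.81 × 10^-6 M
Check: 0.42% ionized — well under 5%, approximation valid.
pH = −log[H+] = −log(7.81 × 10^-6) = 5.11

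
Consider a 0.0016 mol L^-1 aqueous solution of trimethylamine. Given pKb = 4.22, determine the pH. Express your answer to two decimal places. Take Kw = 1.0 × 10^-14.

(CH3)3N + H2O ⇌ (CH3)3NH+ + OH-
Kb = 10^(−4.22) = 6.03 × 10^-5
Kb = x²/(0.0016 − x) = 6.03 × 10^-5
x is not negligible relative to C₀; solve x² + 6.03e-05·x − 9.65e-08 = 0.
x = [−6.03e-05 + √(6.03e-05² + 3.86e-07)]/2 = 2.82 × 10^-4 M
pOH = 3.55, so pH = 14.00 − pOH = 10.45

pH = 10.45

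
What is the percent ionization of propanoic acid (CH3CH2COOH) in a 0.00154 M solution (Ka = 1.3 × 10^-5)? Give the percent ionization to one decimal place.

CH3CH2COOH ⇌ CH3CH2COO- + H+; let x = [H+] at equilibrium.
Solve x² + 1.3e-05x − 2e-08 = 0 → x = 1.35 × 10^-4 M
% ionization = x/C₀ × 100% = 1.35 × 10^-4/0.00154 × 100% = 8.8%

8.8%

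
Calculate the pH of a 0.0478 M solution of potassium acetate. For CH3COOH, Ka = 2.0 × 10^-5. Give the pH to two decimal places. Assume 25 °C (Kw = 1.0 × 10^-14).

pH = 8.69

CH3COO- is the conjugate base of the weak acid CH3COOH.
Kb = Kw/Ka = 1.0×10^-14 / 2.0 × 10^-5 = 5.00 × 10^-10
Let x = [OH-] at equilibrium. Kb = x²/(0.0478 − x).
Assume x ≪ 0.0478: x ≈ √(5.00 × 10^-10 × 0.0478) = 4.89 × 10^-6 M
pOH = 5.31, so pH = 14.00 − pOH = 8.69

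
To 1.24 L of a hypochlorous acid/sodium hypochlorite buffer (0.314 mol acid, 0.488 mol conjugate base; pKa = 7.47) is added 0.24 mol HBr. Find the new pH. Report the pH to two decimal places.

pH = 7.12

Added H+ converts OCl- to HOCl: HOCl → 0.554 mol, OCl- → 0.248 mol.
pH = pKa + log([A⁻]/[HA]) = 7.47 + log(0.248/0.554) = 7.47 -0.349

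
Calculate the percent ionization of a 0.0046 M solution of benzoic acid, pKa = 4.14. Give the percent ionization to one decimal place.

C6H5COOH ⇌ C6H5COO- + H+; let x = [H+] at equilibrium.
Ka = 10^(−4.14) = 7.24 × 10^-5
Ka = x²/(C₀ − x); solving the quadratic gives x = 5.42 × 10^-4 M.
% ionization = x/C₀ × 100% = 5.42 × 10^-4/0.0046 × 100% = 11.8%

11.8%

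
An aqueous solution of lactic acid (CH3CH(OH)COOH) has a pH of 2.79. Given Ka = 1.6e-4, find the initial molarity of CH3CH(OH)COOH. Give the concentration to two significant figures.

[H+] = 10^(-2.79) = 1.62 × 10^-3 M = x
Ka = x²/(C₀ − x) ⇒ C₀ = x + x²/Ka
C₀ = 1.62 × 10^-3 + (1.62 × 10^-3)²/(1.6 × 10^-4) = 1.80 × 10^-2 M

C₀ = 1.8 × 10^-2 M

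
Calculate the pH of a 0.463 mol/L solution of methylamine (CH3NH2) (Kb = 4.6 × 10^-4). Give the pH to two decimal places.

pH = 12.16

CH3NH2 + H2O ⇌ CH3NH3+ + OH-
Kb = [OH-]²/(0.463 − [OH-]) = 4.6 × 10^-4
Neglecting [OH-] in the denominator: [OH-] = √(4.6 × 10^-4 × 0.463) = 1.46 × 10^-2 M
([OH-]/C₀ = 3.2% < 5%, so the approximation holds.)
pOH = −log(1.46 × 10^-2) = 1.84; pH = 14.00 − 1.84 = 12.16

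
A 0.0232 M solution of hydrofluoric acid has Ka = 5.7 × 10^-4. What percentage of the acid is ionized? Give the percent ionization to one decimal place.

14.5%

HF ⇌ F- + H+; let x = [H+] at equilibrium.
Ka = x²/(C₀ − x); solving the quadratic gives x = 3.36 × 10^-3 M.
Fraction ionized = 3.36 × 10^-3 / 0.0232 = 0.1448 → 14.5%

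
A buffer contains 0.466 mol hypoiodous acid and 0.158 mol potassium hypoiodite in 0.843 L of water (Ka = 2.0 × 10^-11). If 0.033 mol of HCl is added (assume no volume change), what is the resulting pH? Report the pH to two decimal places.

pH = 10.10

After neutralization: n(HOI) = 0.499 mol, n(OI-) = 0.125 mol.
pKa = −log(2.0 × 10^-11) = 10.699
pH = pKa + log(n_OI-/n_HOI) = 10.699 + log(0.125/0.499) = 10.699 + (-0.601)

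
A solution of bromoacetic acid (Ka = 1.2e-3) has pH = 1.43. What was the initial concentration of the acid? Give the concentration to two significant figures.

[H+] = 10^(-1.43) = 3.72 × 10^-2 M = x
Ka = x²/(C₀ − x) ⇒ C₀ = x + x²/Ka
C₀ = 3.72 × 10^-2 + (3.72 × 10^-2)²/(1.2 × 10^-3) = 1.19 M

C₀ = 1.2 M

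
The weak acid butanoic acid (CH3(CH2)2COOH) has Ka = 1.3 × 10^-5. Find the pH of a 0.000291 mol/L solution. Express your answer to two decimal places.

pH = 4.26

CH3(CH2)2COOH ⇌ CH3(CH2)2COO- + H+
Let x = [H+] at equilibrium. Ka = x²/(0.000291 − x).
x is not negligible relative to C₀; solve x² + 1.3e-05·x − 3.78e-09 = 0.
x = [−1.3e-05 + √(1.3e-05² + 1.51e-08)]/2 = 5.53 × 10^-5 M
pH = −log(5.53 × 10^-5) = 4.26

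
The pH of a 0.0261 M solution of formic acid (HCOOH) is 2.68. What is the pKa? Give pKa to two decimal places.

[H+] = 10^(-2.68) = 2.09 × 10^-3 M
At equilibrium [HA] = 0.0261 − 2.09 × 10^-3 = 2.40 × 10^-2 M
Ka = [H+][A-]/[HA] = (2.09 × 10^-3)² / 2.40 × 10^-2 = 1.82 × 10^-4
pKa = -log(1.82 × 10^-4) = 3.74

pKa = 3.74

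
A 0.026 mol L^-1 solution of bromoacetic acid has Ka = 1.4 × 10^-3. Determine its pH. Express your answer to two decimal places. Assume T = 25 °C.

BrCH2COOH ⇌ BrCH2COO- + H+
Let x = [H+] at equilibrium. Ka = x²/(0.026 − x).
x is not negligible relative to C₀; solve x² + 0.0014·x − 3.64e-05 = 0.
x = (−Ka + √(Ka² + 4·Ka·C₀))/2 = 5.37 × 10^-3 M
pH = −log(5.37 × 10^-3) = 2.27

pH = 2.27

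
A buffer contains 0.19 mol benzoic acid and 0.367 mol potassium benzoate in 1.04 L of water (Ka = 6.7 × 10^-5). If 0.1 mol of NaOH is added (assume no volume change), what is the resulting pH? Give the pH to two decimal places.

After neutralization: n(C6H5COOH) = 0.09 mol, n(C6H5COO-) = 0.467 mol.
pKa = −log(6.7 × 10^-5) = 4.174
pH = pKa + log([A⁻]/[HA]) = 4.174 + log(0.467/0.09) = 4.174 +0.715

pH = 4.89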